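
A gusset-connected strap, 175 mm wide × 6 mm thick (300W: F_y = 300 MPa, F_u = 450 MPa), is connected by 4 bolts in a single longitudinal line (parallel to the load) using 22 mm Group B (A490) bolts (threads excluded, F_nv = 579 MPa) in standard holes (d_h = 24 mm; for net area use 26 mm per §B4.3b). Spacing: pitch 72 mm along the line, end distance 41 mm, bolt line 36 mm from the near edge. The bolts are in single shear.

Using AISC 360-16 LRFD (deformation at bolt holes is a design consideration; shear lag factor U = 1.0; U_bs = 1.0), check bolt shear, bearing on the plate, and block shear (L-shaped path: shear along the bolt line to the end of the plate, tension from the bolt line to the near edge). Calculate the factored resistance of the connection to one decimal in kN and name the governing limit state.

Bolt shear: A_b = π(22)²/4 = 380.13 mm². φR_n = 0.75 × 579 × 380.13 × 4 × 1 = 660.3 kN.
Bearing (6 mm plate, F_u = 450 MPa): end bolts L_c = 41 − 24/2 = 29, R_n = min(1.2×29×6×450, 2.4×22×6×450) = 93.96 kN/bolt; interior L_c = 72 − 24 = 48, R_n = 142.56 kN/bolt. φR_n = 0.75 × (1×93.96 + 3×142.56) = 391.2 kN.
Block shear: shear path 1×[41+3×72] = 1×257 mm, A_gv = 1542, A_nv = 1×(257 − 3.5×26)×6 = 996 mm²; tension to near edge: (36 − 0.5×26)×6 = 138 mm². R_n = min(0.6×450×996, 0.6×300×1542) + 1.0×450×138 = min(268.92, 277.56) + 62.1 = 331.02 kN. φR_n = 0.75 × 331.02 = 248.3 kN.
Governing: min(660.3, 391.2, 248.3) = 248.3 kN → block shear.

248.3 kN (block shear governs)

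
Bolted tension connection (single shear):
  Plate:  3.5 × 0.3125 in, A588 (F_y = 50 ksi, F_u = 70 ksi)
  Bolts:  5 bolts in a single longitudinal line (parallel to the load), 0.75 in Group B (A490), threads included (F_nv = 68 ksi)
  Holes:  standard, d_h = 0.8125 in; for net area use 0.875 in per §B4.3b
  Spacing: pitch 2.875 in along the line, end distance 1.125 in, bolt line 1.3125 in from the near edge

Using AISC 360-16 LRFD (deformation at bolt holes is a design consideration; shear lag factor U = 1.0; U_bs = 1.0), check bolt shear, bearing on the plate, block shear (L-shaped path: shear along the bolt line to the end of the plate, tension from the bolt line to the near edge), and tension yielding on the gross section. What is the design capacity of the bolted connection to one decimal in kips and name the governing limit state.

Bolt shear: A_b = π(0.75)²/4 = 0.44179 in². φR_n = 0.75 × 68 × 0.44179 × 5 × 1 = 112.7 kips.
Bearing (0.3125 in plate, F_u = 70 ksi): end bolts L_c = 1.125 − 0.8125/2 = 0.71875, R_n = min(1.2×0.71875×0.3125×70, 2.4×0.75×0.3125×70) = 18.867 kips/bolt; interior L_c = 2.875 − 0.8125 = 2.0625, R_n = 39.375 kips/bolt. φR_n = 0.75 × (1×18.867 + 4×39.375) = 132.3 kips.
Block shear: shear path 1×[1.125+4×2.875] = 1×12.625 in, A_gv = 3.9453, A_nv = 1×(12.625 − 4.5×0.875)×0.3125 = 2.7148 in²; tension to near edge: (1.3125 − 0.5×0.875)×0.3125 = 0.27344 in². R_n = min(0.6×70×2.7148, 0.6×50×3.9453) + 1.0×70×0.27344 = min(114.02, 118.36) + 19.141 = 133.16 kips. φR_n = 0.75 × 133.16 = 99.9 kips.
Tension yield (gross): A_g = 3.5×0.3125 = 1.0938 in². φR_n = 0.90 × 50 × 1.0938 = 49.2 kips.
Governing: min(112.7, 132.3, 99.9, 49.2) = 49.2 kips → gross-section yield.

49.2 kips (gross-section yield governs)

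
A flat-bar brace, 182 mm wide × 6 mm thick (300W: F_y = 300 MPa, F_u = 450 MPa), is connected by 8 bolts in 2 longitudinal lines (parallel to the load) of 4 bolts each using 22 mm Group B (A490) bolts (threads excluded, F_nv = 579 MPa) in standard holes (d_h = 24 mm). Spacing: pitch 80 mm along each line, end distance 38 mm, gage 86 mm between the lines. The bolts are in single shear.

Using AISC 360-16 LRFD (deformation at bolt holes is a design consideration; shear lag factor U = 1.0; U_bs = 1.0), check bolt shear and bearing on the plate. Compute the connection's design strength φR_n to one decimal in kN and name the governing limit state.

767.9 kN (bearing governs)

Bolt shear: A_b = π(22)²/4 = 380.13 mm². φR_n = 0.75 × 579 × 380.13 × 8 × 1 = 1320.6 kN.
Bearing (6 mm plate, F_u = 450 MPa): end bolts L_c = 38 − 24/2 = 26, R_n = min(1.2×26×6×450, 2.4×22×6×450) = 84.24 kN/bolt; interior L_c = 80 − 24 = 56, R_n = 142.56 kN/bolt. φR_n = 0.75 × (2×84.24 + 6×142.56) = 767.9 kN.
Governing: min(1320.6, 767.9) = 767.9 kN → bearing.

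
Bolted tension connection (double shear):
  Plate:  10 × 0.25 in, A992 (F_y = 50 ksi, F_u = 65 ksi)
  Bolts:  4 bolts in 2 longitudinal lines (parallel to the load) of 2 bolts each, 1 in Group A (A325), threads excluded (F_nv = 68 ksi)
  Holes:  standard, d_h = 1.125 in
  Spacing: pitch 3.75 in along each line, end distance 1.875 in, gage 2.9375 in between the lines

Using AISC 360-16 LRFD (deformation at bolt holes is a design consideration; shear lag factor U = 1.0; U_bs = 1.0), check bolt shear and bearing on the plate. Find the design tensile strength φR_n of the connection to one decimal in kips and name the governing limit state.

96.9 kips (bearing governs)

Bolt shear: A_b = π(1)²/4 = 0.7854 in². φR_n = 0.75 × 68 × 0.7854 × 4 × 2 = 320.4 kips.
Bearing (0.25 in plate, F_u = 65 ksi): end bolts L_c = 1.875 − 1.125/2 = 1.3125, R_n = min(1.2×1.3125×0.25×65, 2.4×1×0.25×65) = 25.594 kips/bolt; interior L_c = 3.75 − 1.125 = 2.625, R_n = 39 kips/bolt. φR_n = 0.75 × (2×25.594 + 2×39) = 96.9 kips.
Governing: min(320.4, 96.9) = 96.9 kips → bearing.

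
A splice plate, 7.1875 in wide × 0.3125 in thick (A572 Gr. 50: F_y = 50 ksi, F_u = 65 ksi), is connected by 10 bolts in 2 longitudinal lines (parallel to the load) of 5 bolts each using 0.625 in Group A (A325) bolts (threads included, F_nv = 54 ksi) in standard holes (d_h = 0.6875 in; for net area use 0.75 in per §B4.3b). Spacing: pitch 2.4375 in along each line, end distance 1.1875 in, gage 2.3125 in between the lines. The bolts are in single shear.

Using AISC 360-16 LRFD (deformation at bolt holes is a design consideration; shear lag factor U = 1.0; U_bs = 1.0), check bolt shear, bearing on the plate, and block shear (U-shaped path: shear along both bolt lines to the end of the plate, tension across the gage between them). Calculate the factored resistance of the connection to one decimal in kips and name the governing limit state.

Bolt shear: A_b = π(0.625)²/4 = 0.3068 in². φR_n = 0.75 × 54 × 0.3068 × 10 × 1 = 124.3 kips.
Bearing (0.3125 in plate, F_u = 65 ksi): end bolts L_c = 1.1875 − 0.6875/2 = 0.84375, R_n = min(1.2×0.84375×0.3125×65, 2.4×0.625×0.3125×65) = 20.566 kips/bolt; interior L_c = 2.4375 − 0.6875 = 1.75, R_n = 30.469 kips/bolt. φR_n = 0.75 × (2×20.566 + 8×30.469) = 213.7 kips.
Block shear: shear path 2×[1.1875+4×2.4375] = 2×10.9375 in, A_gv = 6.8359, A_nv = 2×(10.9375 − 4.5×0.75)×0.3125 = 4.7266 in²; tension across gage: (2.3125 − 1×0.75)×0.3125 = 0.48828 in². R_n = min(0.6×65×4.7266, 0.6×50×6.8359) + 1.0×65×0.48828 = min(184.34, 205.08) + 31.738 = 216.08 kips. φR_n = 0.75 × 216.08 = 162.1 kips.
Governing: min(124.3, 213.7, 162.1) = 124.3 kips → bolt shear.

124.3 kips (bolt shear governs)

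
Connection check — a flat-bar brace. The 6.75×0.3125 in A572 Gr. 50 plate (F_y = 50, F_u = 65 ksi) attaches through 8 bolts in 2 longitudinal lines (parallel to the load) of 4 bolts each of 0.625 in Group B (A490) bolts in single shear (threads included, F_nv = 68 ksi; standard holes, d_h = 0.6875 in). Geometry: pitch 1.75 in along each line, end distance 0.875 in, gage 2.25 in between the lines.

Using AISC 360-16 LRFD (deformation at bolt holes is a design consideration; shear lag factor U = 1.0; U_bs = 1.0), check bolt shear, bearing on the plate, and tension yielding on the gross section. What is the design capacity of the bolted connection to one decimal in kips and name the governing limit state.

Bolt shear: A_b = π(0.625)²/4 = 0.3068 in². φR_n = 0.75 × 68 × 0.3068 × 8 × 1 = 125.2 kips.
Bearing (0.3125 in plate, F_u = 65 ksi): end bolts L_c = 0.875 − 0.6875/2 = 0.53125, R_n = min(1.2×0.53125×0.3125×65, 2.4×0.625×0.3125×65) = 12.949 kips/bolt; interior L_c = 1.75 − 0.6875 = 1.0625, R_n = 25.898 kips/bolt. φR_n = 0.75 × (2×12.949 + 6×25.898) = 136.0 kips.
Tension yield (gross): A_g = 6.75×0.3125 = 2.1094 in². φR_n = 0.90 × 50 × 2.1094 = 94.9 kips.
Governing: min(125.2, 136.0, 94.9) = 94.9 kips → gross-section yield.

94.9 kips (gross-section yield governs)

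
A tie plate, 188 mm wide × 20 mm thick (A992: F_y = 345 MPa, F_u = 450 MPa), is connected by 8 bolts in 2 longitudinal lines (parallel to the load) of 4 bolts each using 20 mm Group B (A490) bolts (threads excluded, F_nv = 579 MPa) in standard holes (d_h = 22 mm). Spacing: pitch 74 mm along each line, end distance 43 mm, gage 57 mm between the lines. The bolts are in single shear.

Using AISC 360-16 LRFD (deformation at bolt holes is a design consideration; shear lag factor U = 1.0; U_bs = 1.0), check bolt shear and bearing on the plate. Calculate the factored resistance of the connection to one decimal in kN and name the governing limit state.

1091.4 kN (bolt shear governs)

Bolt shear: A_b = π(20)²/4 = 314.16 mm². φR_n = 0.75 × 579 × 314.16 × 8 × 1 = 1091.4 kN.
Bearing (20 mm plate, F_u = 450 MPa): end bolts L_c = 43 − 22/2 = 32, R_n = min(1.2×32×20×450, 2.4×20×20×450) = 345.6 kN/bolt; interior L_c = 74 − 22 = 52, R_n = 432 kN/bolt. φR_n = 0.75 × (2×345.6 + 6×432) = 2462.4 kN.
Governing: min(1091.4, 2462.4) = 1091.4 kN → bolt shear.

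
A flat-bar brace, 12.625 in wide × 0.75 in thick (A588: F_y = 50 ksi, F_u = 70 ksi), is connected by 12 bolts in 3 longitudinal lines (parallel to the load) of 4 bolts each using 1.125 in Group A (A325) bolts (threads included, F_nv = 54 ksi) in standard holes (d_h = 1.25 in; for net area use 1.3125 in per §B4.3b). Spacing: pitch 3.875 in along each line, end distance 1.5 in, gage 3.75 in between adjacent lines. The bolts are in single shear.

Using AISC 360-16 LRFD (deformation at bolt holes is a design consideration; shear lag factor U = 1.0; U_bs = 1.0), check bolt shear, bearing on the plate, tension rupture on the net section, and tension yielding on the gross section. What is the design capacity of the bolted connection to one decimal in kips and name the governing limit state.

342.1 kips (net-section rupture governs)

Bolt shear: A_b = π(1.125)²/4 = 0.99402 in². φR_n = 0.75 × 54 × 0.99402 × 12 × 1 = 483.1 kips.
Bearing (0.75 in plate, F_u = 70 ksi): end bolts L_c = 1.5 − 1.25/2 = 0.875, R_n = min(1.2×0.875×0.75×70, 2.4×1.125×0.75×70) = 55.125 kips/bolt; interior L_c = 3.875 − 1.25 = 2.625, R_n = 141.75 kips/bolt. φR_n = 0.75 × (3×55.125 + 9×141.75) = 1080.8 kips.
Tension rupture (net): A_n = (12.625 − 3×1.3125)×0.75 = 6.5156 in² (U = 1.0, A_e = A_n). φR_n = 0.75 × 70 × 6.5156 = 342.1 kips.
Tension yield (gross): A_g = 12.625×0.75 = 9.4688 in². φR_n = 0.90 × 50 × 9.4688 = 426.1 kips.
Governing: min(483.1, 1080.8, 342.1, 426.1) = 342.1 kips → net-section rupture.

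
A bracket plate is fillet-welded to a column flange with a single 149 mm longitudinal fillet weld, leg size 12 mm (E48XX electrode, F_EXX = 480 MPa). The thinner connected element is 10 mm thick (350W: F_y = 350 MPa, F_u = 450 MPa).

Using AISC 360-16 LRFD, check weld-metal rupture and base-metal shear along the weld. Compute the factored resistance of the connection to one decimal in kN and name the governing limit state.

273.0 kN (weld metal governs)

Weld metal: throat = 0.707×12 = 8.484 mm, L = 149 mm. φR_n = 0.75 × 0.6 × 480 × 8.484 × 149 = 273.0 kN.
Base metal shear (10 mm plate): yield φR_n = 1.0×0.6×350×10×149 = 312.9 kN; rupture φR_n = 0.75×0.6×450×10×149 = 301.7 kN; take 301.7 kN (rupture).
Governing: min(273.0, 301.7) = 273.0 kN → weld metal.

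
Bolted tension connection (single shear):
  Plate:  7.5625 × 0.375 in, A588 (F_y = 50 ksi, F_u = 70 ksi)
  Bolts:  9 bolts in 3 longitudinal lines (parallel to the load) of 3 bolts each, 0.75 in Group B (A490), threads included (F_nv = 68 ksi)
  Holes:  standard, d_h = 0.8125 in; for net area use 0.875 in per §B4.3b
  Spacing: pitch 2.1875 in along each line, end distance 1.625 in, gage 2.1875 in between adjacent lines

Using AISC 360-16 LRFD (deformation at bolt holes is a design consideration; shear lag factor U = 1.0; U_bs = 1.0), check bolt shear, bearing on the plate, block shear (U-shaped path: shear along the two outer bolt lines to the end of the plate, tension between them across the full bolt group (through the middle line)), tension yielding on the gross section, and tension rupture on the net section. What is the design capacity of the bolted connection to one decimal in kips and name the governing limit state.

Bolt shear: A_b = π(0.75)²/4 = 0.44179 in². φR_n = 0.75 × 68 × 0.44179 × 9 × 1 = 202.8 kips.
Bearing (0.375 in plate, F_u = 70 ksi): end bolts L_c = 1.625 − 0.8125/2 = 1.21875, R_n = min(1.2×1.21875×0.375×70, 2.4×0.75×0.375×70) = 38.391 kips/bolt; interior L_c = 2.1875 − 0.8125 = 1.375, R_n = 43.313 kips/bolt. φR_n = 0.75 × (3×38.391 + 6×43.313) = 281.3 kips.
Block shear: shear path 2×[1.625+2×2.1875] = 2×6 in, A_gv = 4.5, A_nv = 2×(6 − 2.5×0.875)×0.375 = 2.8594 in²; tension across gage: (4.375 − 2×0.875)×0.375 = 0.98438 in². R_n = min(0.6×70×2.8594, 0.6×50×4.5) + 1.0×70×0.98438 = min(120.09, 135) + 68.907 = 189 kips. φR_n = 0.75 × 189 = 141.8 kips.
Tension yield (gross): A_g = 7.5625×0.375 = 2.8359 in². φR_n = 0.90 × 50 × 2.8359 = 127.6 kips.
Tension rupture (net): A_n = (7.5625 − 3×0.875)×0.375 = 1.8516 in² (U = 1.0, A_e = A_n). φR_n = 0.75 × 70 × 1.8516 = 97.2 kips.
Governing: min(202.8, 281.3, 141.8, 127.6, 97.2) = 97.2 kips → net-section rupture.

97.2 kips (net-section rupture governs)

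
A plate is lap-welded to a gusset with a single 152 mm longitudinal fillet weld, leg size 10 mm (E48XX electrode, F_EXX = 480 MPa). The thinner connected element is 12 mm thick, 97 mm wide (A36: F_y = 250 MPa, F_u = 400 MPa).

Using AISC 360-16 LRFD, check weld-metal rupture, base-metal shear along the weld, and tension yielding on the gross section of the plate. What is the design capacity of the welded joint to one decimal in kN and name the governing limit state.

232.1 kN (weld metal governs)

Weld metal: throat = 0.707×10 = 7.07 mm, L = 152 mm. φR_n = 0.75 × 0.6 × 480 × 7.07 × 152 = 232.1 kN.
Base metal shear (12 mm plate): yield φR_n = 1.0×0.6×250×12×152 = 273.6 kN; rupture φR_n = 0.75×0.6×400×12×152 = 328.3 kN; take 273.6 kN (yield).
Tension yield (gross): A_g = 97×12 = 1164 mm². φR_n = 0.90 × 250 × 1164 = 261.9 kN.
Governing: min(232.1, 273.6, 261.9) = 232.1 kN → weld metal.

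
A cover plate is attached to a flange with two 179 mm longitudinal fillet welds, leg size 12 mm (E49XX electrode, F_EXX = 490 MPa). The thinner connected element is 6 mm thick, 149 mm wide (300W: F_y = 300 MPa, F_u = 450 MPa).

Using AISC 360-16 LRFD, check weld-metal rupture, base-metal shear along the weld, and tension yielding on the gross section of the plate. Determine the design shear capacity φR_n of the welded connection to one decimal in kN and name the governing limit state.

Weld metal: throat = 0.707×12 = 8.484 mm, L = 2×179 = 358 mm. φR_n = 0.75 × 0.6 × 490 × 8.484 × 358 = 669.7 kN.
Base metal shear (6 mm plate): yield φR_n = 1.0×0.6×300×6×358 = 386.6 kN; rupture φR_n = 0.75×0.6×450×6×358 = 435.0 kN; take 386.6 kN (yield).
Tension yield (gross): A_g = 149×6 = 894 mm². φR_n = 0.90 × 300 × 894 = 241.4 kN.
Governing: min(669.7, 386.6, 241.4) = 241.4 kN → gross-section yield.

241.4 kN (gross-section yield governs)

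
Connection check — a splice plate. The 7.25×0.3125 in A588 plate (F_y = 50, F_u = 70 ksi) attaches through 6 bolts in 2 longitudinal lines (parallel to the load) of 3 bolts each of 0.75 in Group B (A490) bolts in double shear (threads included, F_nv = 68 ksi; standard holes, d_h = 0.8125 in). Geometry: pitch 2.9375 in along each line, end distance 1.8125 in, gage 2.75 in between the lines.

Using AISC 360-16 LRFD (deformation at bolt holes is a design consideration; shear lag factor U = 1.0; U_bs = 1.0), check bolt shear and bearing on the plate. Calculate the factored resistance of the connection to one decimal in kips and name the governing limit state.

173.5 kips (bearing governs)

Bolt shear: A_b = π(0.75)²/4 = 0.44179 in². φR_n = 0.75 × 68 × 0.44179 × 6 × 2 = 270.4 kips.
Bearing (0.3125 in plate, F_u = 70 ksi): end bolts L_c = 1.8125 − 0.8125/2 = 1.40625, R_n = min(1.2×1.40625×0.3125×70, 2.4×0.75×0.3125×70) = 36.914 kips/bolt; interior L_c = 2.9375 − 0.8125 = 2.125, R_n = 39.375 kips/bolt. φR_n = 0.75 × (2×36.914 + 4×39.375) = 173.5 kips.
Governing: min(270.4, 173.5) = 173.5 kips → bearing.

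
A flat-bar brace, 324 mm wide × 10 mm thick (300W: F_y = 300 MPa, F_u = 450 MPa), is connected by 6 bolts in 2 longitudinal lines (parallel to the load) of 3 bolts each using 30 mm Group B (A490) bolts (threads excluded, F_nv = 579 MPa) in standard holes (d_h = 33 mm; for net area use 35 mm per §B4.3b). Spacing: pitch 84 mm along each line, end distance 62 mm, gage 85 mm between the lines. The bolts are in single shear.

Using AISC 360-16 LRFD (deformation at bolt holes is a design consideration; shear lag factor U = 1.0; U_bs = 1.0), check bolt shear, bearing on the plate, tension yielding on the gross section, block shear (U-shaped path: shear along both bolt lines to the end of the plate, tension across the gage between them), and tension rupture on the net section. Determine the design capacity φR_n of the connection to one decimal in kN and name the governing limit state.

745.9 kN (block shear governs)

Bolt shear: A_b = π(30)²/4 = 706.86 mm². φR_n = 0.75 × 579 × 706.86 × 6 × 1 = 1841.7 kN.
Bearing (10 mm plate, F_u = 450 MPa): end bolts L_c = 62 − 33/2 = 45.5, R_n = min(1.2×45.5×10×450, 2.4×30×10×450) = 245.7 kN/bolt; interior L_c = 84 − 33 = 51, R_n = 275.4 kN/bolt. φR_n = 0.75 × (2×245.7 + 4×275.4) = 1194.8 kN.
Tension yield (gross): A_g = 324×10 = 3240 mm². φR_n = 0.90 × 300 × 3240 = 874.8 kN.
Block shear: shear path 2×[62+2×84] = 2×230 mm, A_gv = 4600, A_nv = 2×(230 − 2.5×35)×10 = 2850 mm²; tension across gage: (85 − 1×35)×10 = 500 mm². R_n = min(0.6×450×2850, 0.6×300×4600) + 1.0×450×500 = min(769.5, 828) + 225 = 994.5 kN. φR_n = 0.75 × 994.5 = 745.9 kN.
Tension rupture (net): A_n = (324 − 2×35)×10 = 2540 mm² (U = 1.0, A_e = A_n). φR_n = 0.75 × 450 × 2540 = 857.3 kN.
Governing: min(1841.7, 1194.8, 874.8, 745.9, 857.3) = 745.9 kN → block shear.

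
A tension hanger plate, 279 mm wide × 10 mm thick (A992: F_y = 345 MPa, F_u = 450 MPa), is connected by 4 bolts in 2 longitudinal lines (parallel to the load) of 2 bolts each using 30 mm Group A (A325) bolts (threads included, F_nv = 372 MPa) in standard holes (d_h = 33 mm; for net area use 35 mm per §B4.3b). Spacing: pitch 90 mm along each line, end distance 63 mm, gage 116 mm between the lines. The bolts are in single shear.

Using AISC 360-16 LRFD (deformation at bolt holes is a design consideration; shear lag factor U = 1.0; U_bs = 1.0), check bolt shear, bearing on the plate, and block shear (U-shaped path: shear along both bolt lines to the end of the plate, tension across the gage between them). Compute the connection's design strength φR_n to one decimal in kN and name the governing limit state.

680.4 kN (block shear governs)

Bolt shear: A_b = π(30)²/4 = 706.86 mm². φR_n = 0.75 × 372 × 706.86 × 4 × 1 = 788.9 kN.
Bearing (10 mm plate, F_u = 450 MPa): end bolts L_c = 63 − 33/2 = 46.5, R_n = min(1.2×46.5×10×450, 2.4×30×10×450) = 251.1 kN/bolt; interior L_c = 90 − 33 = 57, R_n = 307.8 kN/bolt. φR_n = 0.75 × (2×251.1 + 2×307.8) = 838.4 kN.
Block shear: shear path 2×[63+1×90] = 2×153 mm, A_gv = 3060, A_nv = 2×(153 − 1.5×35)×10 = 2010 mm²; tension across gage: (116 − 1×35)×10 = 810 mm². R_n = min(0.6×450×2010, 0.6×345×3060) + 1.0×450×810 = min(542.7, 633.42) + 364.5 = 907.2 kN. φR_n = 0.75 × 907.2 = 680.4 kN.
Governing: min(788.9, 838.4, 680.4) = 680.4 kN → block shear.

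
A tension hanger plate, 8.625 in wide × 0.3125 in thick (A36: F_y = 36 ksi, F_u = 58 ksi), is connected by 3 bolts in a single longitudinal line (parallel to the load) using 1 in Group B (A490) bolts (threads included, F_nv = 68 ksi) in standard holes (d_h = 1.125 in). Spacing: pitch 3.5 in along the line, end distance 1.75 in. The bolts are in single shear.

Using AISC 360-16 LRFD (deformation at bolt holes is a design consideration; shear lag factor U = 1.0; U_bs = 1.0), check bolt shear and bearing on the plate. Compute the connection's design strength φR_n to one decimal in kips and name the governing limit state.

84.6 kips (bearing governs)

Bolt shear: A_b = π(1)²/4 = 0.7854 in². φR_n = 0.75 × 68 × 0.7854 × 3 × 1 = 120.2 kips.
Bearing (0.3125 in plate, F_u = 58 ksi): end bolts L_c = 1.75 − 1.125/2 = 1.1875, R_n = min(1.2×1.1875×0.3125×58, 2.4×1×0.3125×58) = 25.828 kips/bolt; interior L_c = 3.5 − 1.125 = 2.375, R_n = 43.5 kips/bolt. φR_n = 0.75 × (1×25.828 + 2×43.5) = 84.6 kips.
Governing: min(120.2, 84.6) = 84.6 kips → bearing.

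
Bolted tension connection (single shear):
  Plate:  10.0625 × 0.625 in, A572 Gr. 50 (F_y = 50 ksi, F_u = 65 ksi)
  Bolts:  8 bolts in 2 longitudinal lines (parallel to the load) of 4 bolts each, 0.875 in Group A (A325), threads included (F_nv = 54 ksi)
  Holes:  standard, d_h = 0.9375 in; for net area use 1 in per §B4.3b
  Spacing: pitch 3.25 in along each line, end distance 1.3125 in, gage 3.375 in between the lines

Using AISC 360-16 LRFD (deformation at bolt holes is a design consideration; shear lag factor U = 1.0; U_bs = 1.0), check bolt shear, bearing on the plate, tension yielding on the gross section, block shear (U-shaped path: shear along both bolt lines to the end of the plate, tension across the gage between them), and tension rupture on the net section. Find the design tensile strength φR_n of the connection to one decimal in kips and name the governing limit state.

194.8 kips (bolt shear governs)

Bolt shear: A_b = π(0.875)²/4 = 0.60132 in². φR_n = 0.75 × 54 × 0.60132 × 8 × 1 = 194.8 kips.
Bearing (0.625 in plate, F_u = 65 ksi): end bolts L_c = 1.3125 − 0.9375/2 = 0.84375, R_n = min(1.2×0.84375×0.625×65, 2.4×0.875×0.625×65) = 41.133 kips/bolt; interior L_c = 3.25 − 0.9375 = 2.3125, R_n = 85.313 kips/bolt. φR_n = 0.75 × (2×41.133 + 6×85.313) = 445.6 kips.
Tension yield (gross): A_g = 10.0625×0.625 = 6.2891 in². φR_n = 0.90 × 50 × 6.2891 = 283.0 kips.
Block shear: shear path 2×[1.3125+3×3.25] = 2×11.0625 in, A_gv = 13.828, A_nv = 2×(11.0625 − 3.5×1)×0.625 = 9.4531 in²; tension across gage: (3.375 − 1×1)×0.625 = 1.4844 in². R_n = min(0.6×65×9.4531, 0.6×50×13.828) + 1.0×65×1.4844 = min(368.67, 414.84) + 96.486 = 465.16 kips. φR_n = 0.75 × 465.16 = 348.9 kips.
Tension rupture (net): A_n = (10.0625 − 2×1)×0.625 = 5.0391 in² (U = 1.0, A_e = A_n). φR_n = 0.75 × 65 × 5.0391 = 245.7 kips.
Governing: min(194.8, 445.6, 283.0, 348.9, 245.7) = 194.8 kips → bolt shear.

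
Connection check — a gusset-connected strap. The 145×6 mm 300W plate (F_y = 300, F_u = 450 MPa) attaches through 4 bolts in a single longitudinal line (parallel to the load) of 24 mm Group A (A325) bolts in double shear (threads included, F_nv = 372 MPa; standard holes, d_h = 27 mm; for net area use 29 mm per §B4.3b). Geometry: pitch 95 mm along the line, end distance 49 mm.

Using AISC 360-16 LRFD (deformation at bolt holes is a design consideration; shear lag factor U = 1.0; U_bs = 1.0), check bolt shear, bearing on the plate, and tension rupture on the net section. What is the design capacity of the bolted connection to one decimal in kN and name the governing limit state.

234.9 kN (net-section rupture governs)

Bolt shear: A_b = π(24)²/4 = 452.39 mm². φR_n = 0.75 × 372 × 452.39 × 4 × 2 = 1009.7 kN.
Bearing (6 mm plate, F_u = 450 MPa): end bolts L_c = 49 − 27/2 = 35.5, R_n = min(1.2×35.5×6×450, 2.4×24×6×450) = 115.02 kN/bolt; interior L_c = 95 − 27 = 68, R_n = 155.52 kN/bolt. φR_n = 0.75 × (1×115.02 + 3×155.52) = 436.2 kN.
Tension rupture (net): A_n = (145 − 1×29)×6 = 696 mm² (U = 1.0, A_e = A_n). φR_n = 0.75 × 450 × 696 = 234.9 kN.
Governing: min(1009.7, 436.2, 234.9) = 234.9 kN → net-section rupture.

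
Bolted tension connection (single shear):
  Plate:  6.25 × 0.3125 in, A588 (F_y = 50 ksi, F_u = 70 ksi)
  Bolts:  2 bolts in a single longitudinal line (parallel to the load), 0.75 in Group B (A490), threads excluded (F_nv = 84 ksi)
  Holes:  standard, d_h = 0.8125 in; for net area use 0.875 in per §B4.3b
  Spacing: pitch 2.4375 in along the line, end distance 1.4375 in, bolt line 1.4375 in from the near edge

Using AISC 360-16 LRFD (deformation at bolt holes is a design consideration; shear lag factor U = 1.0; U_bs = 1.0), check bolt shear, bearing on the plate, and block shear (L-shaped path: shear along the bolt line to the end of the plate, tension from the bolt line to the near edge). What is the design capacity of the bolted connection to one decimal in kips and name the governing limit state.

Bolt shear: A_b = π(0.75)²/4 = 0.44179 in². φR_n = 0.75 × 84 × 0.44179 × 2 × 1 = 55.7 kips.
Bearing (0.3125 in plate, F_u = 70 ksi): end bolts L_c = 1.4375 − 0.8125/2 = 1.03125, R_n = min(1.2×1.03125×0.3125×70, 2.4×0.75×0.3125×70) = 27.07 kips/bolt; interior L_c = 2.4375 − 0.8125 = 1.625, R_n = 39.375 kips/bolt. φR_n = 0.75 × (1×27.07 + 1×39.375) = 49.8 kips.
Block shear: shear path 1×[1.4375+1×2.4375] = 1×3.875 in, A_gv = 1.2109, A_nv = 1×(3.875 − 1.5×0.875)×0.3125 = 0.80078 in²; tension to near edge: (1.4375 − 0.5×0.875)×0.3125 = 0.3125 in². R_n = min(0.6×70×0.80078, 0.6×50×1.2109) + 1.0×70×0.3125 = min(33.633, 36.327) + 21.875 = 55.508 kips. φR_n = 0.75 × 55.508 = 41.6 kips.
Governing: min(55.7, 49.8, 41.6) = 41.6 kips → block shear.

41.6 kips (block shear governs)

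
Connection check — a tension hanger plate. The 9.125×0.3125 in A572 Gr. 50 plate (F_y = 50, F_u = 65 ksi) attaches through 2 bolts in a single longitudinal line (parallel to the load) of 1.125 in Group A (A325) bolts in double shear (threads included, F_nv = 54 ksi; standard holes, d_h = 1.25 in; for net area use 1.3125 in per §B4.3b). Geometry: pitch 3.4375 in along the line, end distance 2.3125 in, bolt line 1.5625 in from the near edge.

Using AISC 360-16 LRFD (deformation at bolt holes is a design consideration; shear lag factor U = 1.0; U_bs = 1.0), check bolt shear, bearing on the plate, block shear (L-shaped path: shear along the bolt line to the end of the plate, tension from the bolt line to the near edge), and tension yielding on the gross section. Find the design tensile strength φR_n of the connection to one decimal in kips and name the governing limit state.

Bolt shear: A_b = π(1.125)²/4 = 0.99402 in². φR_n = 0.75 × 54 × 0.99402 × 2 × 2 = 161.0 kips.
Bearing (0.3125 in plate, F_u = 65 ksi): end bolts L_c = 2.3125 − 1.25/2 = 1.6875, R_n = min(1.2×1.6875×0.3125×65, 2.4×1.125×0.3125×65) = 41.133 kips/bolt; interior L_c = 3.4375 − 1.25 = 2.1875, R_n = 53.32 kips/bolt. φR_n = 0.75 × (1×41.133 + 1×53.32) = 70.8 kips.
Block shear: shear path 1×[2.3125+1×3.4375] = 1×5.75 in, A_gv = 1.7969, A_nv = 1×(5.75 − 1.5×1.3125)×0.3125 = 1.1816 in²; tension to near edge: (1.5625 − 0.5×1.3125)×0.3125 = 0.2832 in². R_n = min(0.6×65×1.1816, 0.6×50×1.7969) + 1.0×65×0.2832 = min(46.082, 53.907) + 18.408 = 64.49 kips. φR_n = 0.75 × 64.49 = 48.4 kips.
Tension yield (gross): A_g = 9.125×0.3125 = 2.8516 in². φR_n = 0.90 × 50 × 2.8516 = 128.3 kips.
Governing: min(161.0, 70.8, 48.4, 128.3) = 48.4 kips → block shear.

48.4 kips (block shear governs)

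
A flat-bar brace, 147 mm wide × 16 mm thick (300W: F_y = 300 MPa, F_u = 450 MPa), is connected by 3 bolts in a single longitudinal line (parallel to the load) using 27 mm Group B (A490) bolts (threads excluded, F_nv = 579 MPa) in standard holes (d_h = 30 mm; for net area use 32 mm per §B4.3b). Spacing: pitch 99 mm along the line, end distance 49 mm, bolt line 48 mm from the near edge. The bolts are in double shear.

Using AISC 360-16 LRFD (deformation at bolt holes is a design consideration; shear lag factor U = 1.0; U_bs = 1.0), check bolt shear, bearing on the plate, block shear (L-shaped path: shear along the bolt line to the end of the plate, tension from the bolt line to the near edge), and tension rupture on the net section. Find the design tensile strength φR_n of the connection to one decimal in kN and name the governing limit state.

Bolt shear: A_b = π(27)²/4 = 572.56 mm². φR_n = 0.75 × 579 × 572.56 × 3 × 2 = 1491.8 kN.
Bearing (16 mm plate, F_u = 450 MPa): end bolts L_c = 49 − 30/2 = 34, R_n = min(1.2×34×16×450, 2.4×27×16×450) = 293.76 kN/bolt; interior L_c = 99 − 30 = 69, R_n = 466.56 kN/bolt. φR_n = 0.75 × (1×293.76 + 2×466.56) = 920.2 kN.
Block shear: shear path 1×[49+2×99] = 1×247 mm, A_gv = 3952, A_nv = 1×(247 − 2.5×32)×16 = 2672 mm²; tension to near edge: (48 − 0.5×32)×16 = 512 mm². R_n = min(0.6×450×2672, 0.6×300×3952) + 1.0×450×512 = min(721.44, 711.36) + 230.4 = 941.76 kN. φR_n = 0.75 × 941.76 = 706.3 kN.
Tension rupture (net): A_n = (147 − 1×32)×16 = 1840 mm² (U = 1.0, A_e = A_n). φR_n = 0.75 × 450 × 1840 = 621.0 kN.
Governing: min(1491.8, 920.2, 706.3, 621.0) = 621.0 kN → net-section rupture.

621.0 kN (net-section rupture governs)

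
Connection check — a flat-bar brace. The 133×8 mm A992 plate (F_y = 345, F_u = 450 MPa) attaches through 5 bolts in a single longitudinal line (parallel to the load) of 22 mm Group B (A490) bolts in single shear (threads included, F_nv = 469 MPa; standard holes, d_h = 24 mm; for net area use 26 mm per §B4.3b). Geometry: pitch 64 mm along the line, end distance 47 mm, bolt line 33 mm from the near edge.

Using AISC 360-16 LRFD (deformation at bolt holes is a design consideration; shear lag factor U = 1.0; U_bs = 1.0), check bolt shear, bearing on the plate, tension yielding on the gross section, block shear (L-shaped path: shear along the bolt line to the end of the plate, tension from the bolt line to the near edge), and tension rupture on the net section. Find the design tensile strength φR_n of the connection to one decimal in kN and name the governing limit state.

288.9 kN (net-section rupture governs)

Bolt shear: A_b = π(22)²/4 = 380.13 mm². φR_n = 0.75 × 469 × 380.13 × 5 × 1 = 668.6 kN.
Bearing (8 mm plate, F_u = 450 MPa): end bolts L_c = 47 − 24/2 = 35, R_n = min(1.2×35×8×450, 2.4×22×8×450) = 151.2 kN/bolt; interior L_c = 64 − 24 = 40, R_n = 172.8 kN/bolt. φR_n = 0.75 × (1×151.2 + 4×172.8) = 631.8 kN.
Tension yield (gross): A_g = 133×8 = 1064 mm². φR_n = 0.90 × 345 × 1064 = 330.4 kN.
Block shear: shear path 1×[47+4×64] = 1×303 mm, A_gv = 2424, A_nv = 1×(303 − 4.5×26)×8 = 1488 mm²; tension to near edge: (33 − 0.5×26)×8 = 160 mm². R_n = min(0.6×450×1488, 0.6×345×2424) + 1.0×450×160 = min(401.76, 501.77) + 72 = 473.76 kN. φR_n = 0.75 × 473.76 = 355.3 kN.
Tension rupture (net): A_n = (133 − 1×26)×8 = 856 mm² (U = 1.0, A_e = A_n). φR_n = 0.75 × 450 × 856 = 288.9 kN.
Governing: min(668.6, 631.8, 330.4, 355.3, 288.9) = 288.9 kN → net-section rupture.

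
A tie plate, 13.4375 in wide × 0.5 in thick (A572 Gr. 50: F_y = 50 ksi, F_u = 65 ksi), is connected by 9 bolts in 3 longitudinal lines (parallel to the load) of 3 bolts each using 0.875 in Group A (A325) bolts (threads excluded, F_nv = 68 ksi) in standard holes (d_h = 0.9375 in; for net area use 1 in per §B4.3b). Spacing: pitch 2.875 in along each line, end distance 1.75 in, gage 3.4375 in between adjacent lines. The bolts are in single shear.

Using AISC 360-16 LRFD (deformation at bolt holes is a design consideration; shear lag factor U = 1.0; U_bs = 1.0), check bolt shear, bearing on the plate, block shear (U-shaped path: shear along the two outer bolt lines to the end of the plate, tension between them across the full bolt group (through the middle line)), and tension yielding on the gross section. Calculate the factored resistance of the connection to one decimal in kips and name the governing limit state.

Bolt shear: A_b = π(0.875)²/4 = 0.60132 in². φR_n = 0.75 × 68 × 0.60132 × 9 × 1 = 276.0 kips.
Bearing (0.5 in plate, F_u = 65 ksi): end bolts L_c = 1.75 − 0.9375/2 = 1.28125, R_n = min(1.2×1.28125×0.5×65, 2.4×0.875×0.5×65) = 49.969 kips/bolt; interior L_c = 2.875 − 0.9375 = 1.9375, R_n = 68.25 kips/bolt. φR_n = 0.75 × (3×49.969 + 6×68.25) = 419.6 kips.
Block shear: shear path 2×[1.75+2×2.875] = 2×7.5 in, A_gv = 7.5, A_nv = 2×(7.5 − 2.5×1)×0.5 = 5 in²; tension across gage: (6.875 − 2×1)×0.5 = 2.4375 in². R_n = min(0.6×65×5, 0.6×50×7.5) + 1.0×65×2.4375 = min(195, 225) + 158.44 = 353.44 kips. φR_n = 0.75 × 353.44 = 265.1 kips.
Tension yield (gross): A_g = 13.4375×0.5 = 6.7188 in². φR_n = 0.90 × 50 × 6.7188 = 302.3 kips.
Governing: min(276.0, 419.6, 265.1, 302.3) = 265.1 kips → block shear.

265.1 kips (block shear governs)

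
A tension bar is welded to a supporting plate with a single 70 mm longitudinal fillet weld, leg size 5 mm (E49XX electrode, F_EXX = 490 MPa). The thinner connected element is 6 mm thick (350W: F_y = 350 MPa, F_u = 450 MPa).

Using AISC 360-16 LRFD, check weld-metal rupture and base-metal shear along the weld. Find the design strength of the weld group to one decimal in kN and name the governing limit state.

54.6 kN (weld metal governs)

Weld metal: throat = 0.707×5 = 3.535 mm, L = 70 mm. φR_n = 0.75 × 0.6 × 490 × 3.535 × 70 = 54.6 kN.
Base metal shear (6 mm plate): yield φR_n = 1.0×0.6×350×6×70 = 88.2 kN; rupture φR_n = 0.75×0.6×450×6×70 = 85.1 kN; take 85.1 kN (rupture).
Governing: min(54.6, 85.1) = 54.6 kN → weld metal.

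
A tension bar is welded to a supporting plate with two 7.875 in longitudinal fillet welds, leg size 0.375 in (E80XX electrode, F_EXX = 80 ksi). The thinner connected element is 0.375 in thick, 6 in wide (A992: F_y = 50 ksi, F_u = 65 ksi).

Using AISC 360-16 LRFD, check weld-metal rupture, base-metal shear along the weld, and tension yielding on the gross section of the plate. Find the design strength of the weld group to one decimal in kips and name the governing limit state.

101.3 kips (gross-section yield governs)

Weld metal: throat = 0.707×0.375 = 0.26513 in, L = 2×7.875 = 15.75 in. φR_n = 0.75 × 0.6 × 80 × 0.26513 × 15.75 = 150.3 kips.
Base metal shear (0.375 in plate): yield φR_n = 1.0×0.6×50×0.375×15.75 = 177.2 kips; rupture φR_n = 0.75×0.6×65×0.375×15.75 = 172.8 kips; take 172.8 kips (rupture).
Tension yield (gross): A_g = 6×0.375 = 2.25 in². φR_n = 0.90 × 50 × 2.25 = 101.3 kips.
Governing: min(150.3, 172.8, 101.3) = 101.3 kips → gross-section yield.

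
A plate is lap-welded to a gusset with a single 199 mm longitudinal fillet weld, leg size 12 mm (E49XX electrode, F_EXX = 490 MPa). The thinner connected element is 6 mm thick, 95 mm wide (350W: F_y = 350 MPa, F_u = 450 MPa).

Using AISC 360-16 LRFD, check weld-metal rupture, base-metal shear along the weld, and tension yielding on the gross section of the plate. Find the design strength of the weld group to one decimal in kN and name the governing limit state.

Weld metal: throat = 0.707×12 = 8.484 mm, L = 199 mm. φR_n = 0.75 × 0.6 × 490 × 8.484 × 199 = 372.3 kN.
Base metal shear (6 mm plate): yield φR_n = 1.0×0.6×350×6×199 = 250.7 kN; rupture φR_n = 0.75×0.6×450×6×199 = 241.8 kN; take 241.8 kN (rupture).
Tension yield (gross): A_g = 95×6 = 570 mm². φR_n = 0.90 × 350 × 570 = 179.6 kN.
Governing: min(372.3, 241.8, 179.6) = 179.6 kN → gross-section yield.

179.6 kN (gross-section yield governs)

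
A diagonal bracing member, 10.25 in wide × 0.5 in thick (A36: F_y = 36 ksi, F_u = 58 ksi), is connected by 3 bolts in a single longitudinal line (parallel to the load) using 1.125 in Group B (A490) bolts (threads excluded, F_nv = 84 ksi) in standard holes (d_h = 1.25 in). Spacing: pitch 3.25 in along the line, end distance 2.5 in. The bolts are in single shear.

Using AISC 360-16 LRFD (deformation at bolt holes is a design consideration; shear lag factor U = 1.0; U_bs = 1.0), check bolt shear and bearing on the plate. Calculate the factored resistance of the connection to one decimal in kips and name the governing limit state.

Bolt shear: A_b = π(1.125)²/4 = 0.99402 in². φR_n = 0.75 × 84 × 0.99402 × 3 × 1 = 187.9 kips.
Bearing (0.5 in plate, F_u = 58 ksi): end bolts L_c = 2.5 − 1.25/2 = 1.875, R_n = min(1.2×1.875×0.5×58, 2.4×1.125×0.5×58) = 65.25 kips/bolt; interior L_c = 3.25 − 1.25 = 2, R_n = 69.6 kips/bolt. φR_n = 0.75 × (1×65.25 + 2×69.6) = 153.3 kips.
Governing: min(187.9, 153.3) = 153.3 kips → bearing.

153.3 kips (bearing governs)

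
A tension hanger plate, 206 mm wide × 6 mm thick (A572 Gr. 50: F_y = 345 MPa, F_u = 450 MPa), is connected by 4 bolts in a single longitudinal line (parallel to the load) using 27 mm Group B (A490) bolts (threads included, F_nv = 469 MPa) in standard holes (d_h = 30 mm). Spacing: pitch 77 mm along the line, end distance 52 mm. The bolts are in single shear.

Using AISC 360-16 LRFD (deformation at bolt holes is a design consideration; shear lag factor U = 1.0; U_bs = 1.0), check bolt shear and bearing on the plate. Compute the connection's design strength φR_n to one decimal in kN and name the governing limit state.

432.5 kN (bearing governs)

Bolt shear: A_b = π(27)²/4 = 572.56 mm². φR_n = 0.75 × 469 × 572.56 × 4 × 1 = 805.6 kN.
Bearing (6 mm plate, F_u = 450 MPa): end bolts L_c = 52 − 30/2 = 37, R_n = min(1.2×37×6×450, 2.4×27×6×450) = 119.88 kN/bolt; interior L_c = 77 − 30 = 47, R_n = 152.28 kN/bolt. φR_n = 0.75 × (1×119.88 + 3×152.28) = 432.5 kN.
Governing: min(805.6, 432.5) = 432.5 kN → bearing.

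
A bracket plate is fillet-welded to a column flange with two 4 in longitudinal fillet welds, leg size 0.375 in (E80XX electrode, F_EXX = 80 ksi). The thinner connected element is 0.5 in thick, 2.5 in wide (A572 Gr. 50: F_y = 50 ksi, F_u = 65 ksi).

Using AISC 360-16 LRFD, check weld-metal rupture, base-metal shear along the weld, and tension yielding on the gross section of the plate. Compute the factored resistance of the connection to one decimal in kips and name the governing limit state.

56.3 kips (gross-section yield governs)

Weld metal: throat = 0.707×0.375 = 0.26513 in, L = 2×4 = 8 in. φR_n = 0.75 × 0.6 × 80 × 0.26513 × 8 = 76.4 kips.
Base metal shear (0.5 in plate): yield φR_n = 1.0×0.6×50×0.5×8 = 120.0 kips; rupture φR_n = 0.75×0.6×65×0.5×8 = 117.0 kips; take 117.0 kips (rupture).
Tension yield (gross): A_g = 2.5×0.5 = 1.25 in². φR_n = 0.90 × 50 × 1.25 = 56.3 kips.
Governing: min(76.4, 117.0, 56.3) = 56.3 kips → gross-section yield.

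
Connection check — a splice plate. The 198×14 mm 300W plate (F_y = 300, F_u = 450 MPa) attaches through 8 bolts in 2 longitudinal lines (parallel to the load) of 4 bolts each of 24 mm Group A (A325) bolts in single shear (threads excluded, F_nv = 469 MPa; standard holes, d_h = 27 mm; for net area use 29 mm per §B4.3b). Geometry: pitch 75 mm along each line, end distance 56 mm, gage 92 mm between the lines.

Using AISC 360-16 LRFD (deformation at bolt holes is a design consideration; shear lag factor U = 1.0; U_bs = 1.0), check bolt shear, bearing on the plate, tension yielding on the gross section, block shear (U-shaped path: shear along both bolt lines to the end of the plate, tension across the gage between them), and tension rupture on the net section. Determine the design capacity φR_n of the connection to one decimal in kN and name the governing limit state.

Bolt shear: A_b = π(24)²/4 = 452.39 mm². φR_n = 0.75 × 469 × 452.39 × 8 × 1 = 1273.0 kN.
Bearing (14 mm plate, F_u = 450 MPa): end bolts L_c = 56 − 27/2 = 42.5, R_n = min(1.2×42.5×14×450, 2.4×24×14×450) = 321.3 kN/bolt; interior L_c = 75 − 27 = 48, R_n = 362.88 kN/bolt. φR_n = 0.75 × (2×321.3 + 6×362.88) = 2114.9 kN.
Tension yield (gross): A_g = 198×14 = 2772 mm². φR_n = 0.90 × 300 × 2772 = 748.4 kN.
Block shear: shear path 2×[56+3×75] = 2×281 mm, A_gv = 7868, A_nv = 2×(281 − 3.5×29)×14 = 5026 mm²; tension across gage: (92 − 1×29)×14 = 882 mm². R_n = min(0.6×450×5026, 0.6×300×7868) + 1.0×450×882 = min(1357, 1416.2) + 396.9 = 1753.9 kN. φR_n = 0.75 × 1753.9 = 1315.4 kN.
Tension rupture (net): A_n = (198 − 2×29)×14 = 1960 mm² (U = 1.0, A_e = A_n). φR_n = 0.75 × 450 × 1960 = 661.5 kN.
Governing: min(1273.0, 2114.9, 748.4, 1315.4, 661.5) = 661.5 kN → net-section rupture.

661.5 kN (net-section rupture governs)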